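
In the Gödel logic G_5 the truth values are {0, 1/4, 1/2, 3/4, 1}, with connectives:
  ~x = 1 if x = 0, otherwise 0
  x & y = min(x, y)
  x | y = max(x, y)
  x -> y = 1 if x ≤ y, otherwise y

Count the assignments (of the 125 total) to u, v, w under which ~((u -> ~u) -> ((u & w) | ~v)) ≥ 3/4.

value 1: 20 assignments (counts)
value 0: 105 assignments
So 20 of the 125 assignments meet the threshold.

20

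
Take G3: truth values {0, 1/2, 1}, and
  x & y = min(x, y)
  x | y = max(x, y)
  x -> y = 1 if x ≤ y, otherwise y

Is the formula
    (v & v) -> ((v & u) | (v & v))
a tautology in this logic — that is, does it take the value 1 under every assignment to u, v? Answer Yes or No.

Yes

u = 0, v = 0 ↦ 1
u = 0, v = 1/2 ↦ 1
u = 0, v = 1 ↦ 1
u = 1/2, v = 0 ↦ 1
u = 1/2, v = 1/2 ↦ 1
u = 1/2, v = 1 ↦ 1
u = 1, v = 0 ↦ 1
u = 1, v = 1/2 ↦ 1
u = 1, v = 1 ↦ 1
Every assignment gives a value ≥ 1.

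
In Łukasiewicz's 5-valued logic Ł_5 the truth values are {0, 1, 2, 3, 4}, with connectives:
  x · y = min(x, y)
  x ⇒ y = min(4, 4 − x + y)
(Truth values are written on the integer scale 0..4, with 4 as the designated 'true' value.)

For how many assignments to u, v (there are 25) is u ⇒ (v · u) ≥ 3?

19

value 4: 15 assignments (counts)
value 3: 4 assignments (counts)
value 2: 3 assignments
value 1: 2 assignments
value 0: 1 assignment
So 19 of the 25 assignments meet the threshold.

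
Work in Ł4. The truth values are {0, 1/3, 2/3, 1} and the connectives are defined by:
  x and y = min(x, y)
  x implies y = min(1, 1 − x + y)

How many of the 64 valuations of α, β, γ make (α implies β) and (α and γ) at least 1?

value 1: 1 assignment (counts)
value 2/3: 9 assignments
value 1/3: 23 assignments
value 0: 31 assignments
So 1 of the 64 assignments meets the threshold.

1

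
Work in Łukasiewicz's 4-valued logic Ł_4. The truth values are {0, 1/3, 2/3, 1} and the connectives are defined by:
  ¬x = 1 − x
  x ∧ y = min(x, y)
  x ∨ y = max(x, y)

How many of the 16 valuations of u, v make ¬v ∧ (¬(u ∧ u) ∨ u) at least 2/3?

u = 0, v = 0 ↦ 1  ≥
u = 0, v = 1/3 ↦ 2/3  ≥
u = 0, v = 2/3 ↦ 1/3  <
u = 0, v = 1 ↦ 0  <
u = 1/3, v = 0 ↦ 2/3  ≥
u = 1/3, v = 1/3 ↦ 2/3  ≥
u = 1/3, v = 2/3 ↦ 1/3  <
u = 1/3, v = 1 ↦ 0  <
u = 2/3, v = 0 ↦ 2/3  ≥
u = 2/3, v = 1/3 ↦ 2/3  ≥
u = 2/3, v = 2/3 ↦ 1/3  <
u = 2/3, v = 1 ↦ 0  <
u = 1, v = 0 ↦ 1  ≥
u = 1, v = 1/3 ↦ 2/3  ≥
u = 1, v = 2/3 ↦ 1/3  <
u = 1, v = 1 ↦ 0  <
So 8 of the 16 assignments meet the threshold.

8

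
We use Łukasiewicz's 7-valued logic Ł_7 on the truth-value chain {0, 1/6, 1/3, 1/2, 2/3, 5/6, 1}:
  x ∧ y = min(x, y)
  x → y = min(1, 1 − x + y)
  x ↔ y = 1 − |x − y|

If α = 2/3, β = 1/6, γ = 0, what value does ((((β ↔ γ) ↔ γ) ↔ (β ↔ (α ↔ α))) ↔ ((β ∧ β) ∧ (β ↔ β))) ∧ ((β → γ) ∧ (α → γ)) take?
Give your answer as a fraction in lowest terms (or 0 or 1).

1/6

β ↔ γ = 1/6 ↔ 0 = 5/6
(β ↔ γ) ↔ γ = 5/6 ↔ 0 = 1/6
α ↔ α = 2/3 ↔ 2/3 = 1
β ↔ (α ↔ α) = 1/6 ↔ 1 = 1/6
((β ↔ γ) ↔ γ) ↔ (β ↔ (α ↔ α)) = 1/6 ↔ 1/6 = 1
β ∧ β = 1/6 ∧ 1/6 = 1/6
β ↔ β = 1/6 ↔ 1/6 = 1
(β ∧ β) ∧ (β ↔ β) = 1/6 ∧ 1 = 1/6
(((β ↔ γ) ↔ γ) ↔ (β ↔ (α ↔ α))) ↔ ((β ∧ β) ∧ (β ↔ β)) = 1 ↔ 1/6 = 1/6
β → γ = 1/6 → 0 = 5/6
α → γ = 2/3 → 0 = 1/3
(β → γ) ∧ (α → γ) = 5/6 ∧ 1/3 = 1/3
((((β ↔ γ) ↔ γ) ↔ (β ↔ (α ↔ α))) ↔ ((β ∧ β) ∧ (β ↔ β))) ∧ ((β → γ) ∧ (α → γ)) = 1/6 ∧ 1/3 = 1/6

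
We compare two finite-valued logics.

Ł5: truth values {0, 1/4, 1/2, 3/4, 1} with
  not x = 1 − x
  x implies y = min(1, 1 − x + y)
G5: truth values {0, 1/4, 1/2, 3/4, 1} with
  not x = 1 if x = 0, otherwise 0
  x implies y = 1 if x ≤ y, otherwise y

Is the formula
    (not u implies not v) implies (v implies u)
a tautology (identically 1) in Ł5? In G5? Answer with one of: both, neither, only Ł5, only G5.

only Ł5

In Ł5: every assignment gives 1 — tautology.
In G5: at u = 1/4, v = 1/2 the value is 1/4 — not a tautology.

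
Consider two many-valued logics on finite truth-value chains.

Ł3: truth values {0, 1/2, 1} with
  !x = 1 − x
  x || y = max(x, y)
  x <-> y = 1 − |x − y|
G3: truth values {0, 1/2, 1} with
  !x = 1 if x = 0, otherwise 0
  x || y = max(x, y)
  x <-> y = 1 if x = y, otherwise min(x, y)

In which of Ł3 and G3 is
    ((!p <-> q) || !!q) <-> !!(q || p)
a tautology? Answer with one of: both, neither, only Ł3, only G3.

only G3

In Ł3: at p = 1/2, q = 1/2 the value is 1/2 — not a tautology.
In G3: every assignment gives 1 — tautology.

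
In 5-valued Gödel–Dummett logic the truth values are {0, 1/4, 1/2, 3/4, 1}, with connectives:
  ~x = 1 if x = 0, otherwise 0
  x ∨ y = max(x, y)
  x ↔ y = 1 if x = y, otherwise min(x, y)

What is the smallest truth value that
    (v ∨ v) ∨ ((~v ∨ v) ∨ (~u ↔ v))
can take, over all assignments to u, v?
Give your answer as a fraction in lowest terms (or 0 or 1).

1/4

Take u = 0, v = 1/4:
v ∨ v = 1/4 ∨ 1/4 = 1/4
~v = ~1/4 = 0
~v ∨ v = 0 ∨ 1/4 = 1/4
~u = ~0 = 1
~u ↔ v = 1 ↔ 1/4 = 1/4
(~v ∨ v) ∨ (~u ↔ v) = 1/4 ∨ 1/4 = 1/4
(v ∨ v) ∨ ((~v ∨ v) ∨ (~u ↔ v)) = 1/4 ∨ 1/4 = 1/4
No assignment yields a value below 1/4, so this is the minimum.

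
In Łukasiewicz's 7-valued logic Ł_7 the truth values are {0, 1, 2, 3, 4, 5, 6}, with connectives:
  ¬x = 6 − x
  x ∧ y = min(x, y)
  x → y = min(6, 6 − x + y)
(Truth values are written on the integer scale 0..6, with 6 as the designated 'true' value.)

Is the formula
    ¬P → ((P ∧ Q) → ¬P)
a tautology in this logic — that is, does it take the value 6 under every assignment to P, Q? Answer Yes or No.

Yes

At P = 1, Q = 2, for instance:
¬P = ¬1 = 5
P ∧ Q = 1 ∧ 2 = 1
(P ∧ Q) → ¬P = 1 → 5 = 6
¬P → ((P ∧ Q) → ¬P) = 5 → 6 = 6
and checking the remaining 48 assignments likewise gives ≥ 6 in every case.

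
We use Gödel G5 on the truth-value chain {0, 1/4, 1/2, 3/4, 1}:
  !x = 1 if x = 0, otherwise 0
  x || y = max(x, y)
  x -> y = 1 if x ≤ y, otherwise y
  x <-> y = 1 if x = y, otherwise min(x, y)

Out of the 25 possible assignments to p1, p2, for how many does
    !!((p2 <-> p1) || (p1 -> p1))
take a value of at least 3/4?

25

value 1: 25 assignments (counts)
So 25 of the 25 assignments meet the threshold.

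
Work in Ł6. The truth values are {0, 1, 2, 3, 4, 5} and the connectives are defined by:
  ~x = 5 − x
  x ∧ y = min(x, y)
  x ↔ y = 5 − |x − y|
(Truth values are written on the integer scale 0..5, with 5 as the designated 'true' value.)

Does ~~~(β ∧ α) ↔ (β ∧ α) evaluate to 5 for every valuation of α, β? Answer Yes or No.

No

Counterexample: take α = 0, β = 0.
β ∧ α = 0 ∧ 0 = 0
~(β ∧ α) = ~0 = 5
~~(β ∧ α) = ~5 = 0
~~~(β ∧ α) = ~0 = 5
β ∧ α = 0 ∧ 0 = 0
~~~(β ∧ α) ↔ (β ∧ α) = 5 ↔ 0 = 0
This gives 0 ≠ 5.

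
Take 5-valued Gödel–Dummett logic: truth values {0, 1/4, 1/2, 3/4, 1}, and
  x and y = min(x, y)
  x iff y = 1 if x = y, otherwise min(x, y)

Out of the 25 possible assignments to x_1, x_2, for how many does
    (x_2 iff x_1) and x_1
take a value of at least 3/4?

4

value 1: 1 assignment (counts)
value 3/4: 3 assignments (counts)
value 1/2: 5 assignments
value 1/4: 7 assignments
value 0: 9 assignments
So 4 of the 25 assignments meet the threshold.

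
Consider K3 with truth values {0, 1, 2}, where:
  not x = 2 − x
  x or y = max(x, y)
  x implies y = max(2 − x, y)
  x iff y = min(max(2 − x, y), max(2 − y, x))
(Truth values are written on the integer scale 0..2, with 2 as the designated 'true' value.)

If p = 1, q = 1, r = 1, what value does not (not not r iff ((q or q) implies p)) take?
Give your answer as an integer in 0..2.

1

not r = not 1 = 1
not not r = not 1 = 1
q or q = 1 or 1 = 1
(q or q) implies p = 1 implies 1 = 1
not not r iff ((q or q) implies p) = 1 iff 1 = 1
not (not not r iff ((q or q) implies p)) = not 1 = 1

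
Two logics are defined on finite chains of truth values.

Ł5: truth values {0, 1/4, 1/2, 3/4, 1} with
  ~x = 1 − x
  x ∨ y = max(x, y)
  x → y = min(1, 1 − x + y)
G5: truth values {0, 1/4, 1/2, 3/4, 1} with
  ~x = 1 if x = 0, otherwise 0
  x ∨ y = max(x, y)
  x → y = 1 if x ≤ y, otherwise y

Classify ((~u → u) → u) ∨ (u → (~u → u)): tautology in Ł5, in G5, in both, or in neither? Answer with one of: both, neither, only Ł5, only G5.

both

In Ł5: every assignment gives 1 — tautology.
In G5: every assignment gives 1 — tautology.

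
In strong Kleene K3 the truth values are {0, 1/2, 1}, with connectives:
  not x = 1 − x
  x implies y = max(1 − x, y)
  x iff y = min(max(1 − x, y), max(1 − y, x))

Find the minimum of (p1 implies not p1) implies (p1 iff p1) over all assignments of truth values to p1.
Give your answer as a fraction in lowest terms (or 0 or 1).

Take p1 = 1/2:
not p1 = not 1/2 = 1/2
p1 implies not p1 = 1/2 implies 1/2 = 1/2
p1 iff p1 = 1/2 iff 1/2 = 1/2
(p1 implies not p1) implies (p1 iff p1) = 1/2 implies 1/2 = 1/2
No assignment yields a value below 1/2, so this is the minimum.

1/2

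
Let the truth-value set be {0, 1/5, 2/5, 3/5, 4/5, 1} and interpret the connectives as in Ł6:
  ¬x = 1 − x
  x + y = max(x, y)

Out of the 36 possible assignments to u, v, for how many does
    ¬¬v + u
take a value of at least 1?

11

value 1: 11 assignments (counts)
value 4/5: 9 assignments
value 3/5: 7 assignments
value 2/5: 5 assignments
value 1/5: 3 assignments
value 0: 1 assignment
So 11 of the 36 assignments meet the threshold.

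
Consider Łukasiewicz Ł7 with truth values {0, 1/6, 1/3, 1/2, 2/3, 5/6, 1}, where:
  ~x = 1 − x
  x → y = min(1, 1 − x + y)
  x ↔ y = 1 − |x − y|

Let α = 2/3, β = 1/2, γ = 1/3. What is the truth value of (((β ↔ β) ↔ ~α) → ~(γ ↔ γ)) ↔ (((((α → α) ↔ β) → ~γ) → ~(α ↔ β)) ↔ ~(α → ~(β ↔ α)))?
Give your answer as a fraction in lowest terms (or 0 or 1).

1

β ↔ β = 1/2 ↔ 1/2 = 1
~α = ~2/3 = 1/3
(β ↔ β) ↔ ~α = 1 ↔ 1/3 = 1/3
γ ↔ γ = 1/3 ↔ 1/3 = 1
~(γ ↔ γ) = ~1 = 0
((β ↔ β) ↔ ~α) → ~(γ ↔ γ) = 1/3 → 0 = 2/3
α → α = 2/3 → 2/3 = 1
(α → α) ↔ β = 1 ↔ 1/2 = 1/2
~γ = ~1/3 = 2/3
((α → α) ↔ β) → ~γ = 1/2 → 2/3 = 1
α ↔ β = 2/3 ↔ 1/2 = 5/6
~(α ↔ β) = ~5/6 = 1/6
(((α → α) ↔ β) → ~γ) → ~(α ↔ β) = 1 → 1/6 = 1/6
β ↔ α = 1/2 ↔ 2/3 = 5/6
~(β ↔ α) = ~5/6 = 1/6
α → ~(β ↔ α) = 2/3 → 1/6 = 1/2
~(α → ~(β ↔ α)) = ~1/2 = 1/2
((((α → α) ↔ β) → ~γ) → ~(α ↔ β)) ↔ ~(α → ~(β ↔ α)) = 1/6 ↔ 1/2 = 2/3
(((β ↔ β) ↔ ~α) → ~(γ ↔ γ)) ↔ (((((α → α) ↔ β) → ~γ) → ~(α ↔ β)) ↔ ~(α → ~(β ↔ α))) = 2/3 ↔ 2/3 = 1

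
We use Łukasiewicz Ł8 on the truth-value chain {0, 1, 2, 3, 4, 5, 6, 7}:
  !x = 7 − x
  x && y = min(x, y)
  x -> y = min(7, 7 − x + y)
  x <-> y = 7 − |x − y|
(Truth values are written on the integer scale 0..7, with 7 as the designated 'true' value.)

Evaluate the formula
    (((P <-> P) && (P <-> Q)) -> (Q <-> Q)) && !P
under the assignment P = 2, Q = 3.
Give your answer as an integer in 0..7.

5

P <-> P = 2 <-> 2 = 7
P <-> Q = 2 <-> 3 = 6
(P <-> P) && (P <-> Q) = 7 && 6 = 6
Q <-> Q = 3 <-> 3 = 7
((P <-> P) && (P <-> Q)) -> (Q <-> Q) = 6 -> 7 = 7
!P = !2 = 5
(((P <-> P) && (P <-> Q)) -> (Q <-> Q)) && !P = 7 && 5 = 5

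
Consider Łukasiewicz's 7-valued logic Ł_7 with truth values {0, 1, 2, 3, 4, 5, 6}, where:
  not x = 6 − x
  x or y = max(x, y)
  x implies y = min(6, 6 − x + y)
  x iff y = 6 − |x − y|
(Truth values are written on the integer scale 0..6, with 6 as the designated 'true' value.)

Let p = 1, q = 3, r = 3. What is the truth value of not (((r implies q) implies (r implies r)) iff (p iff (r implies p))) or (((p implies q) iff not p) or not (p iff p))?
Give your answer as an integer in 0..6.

r implies q = 3 implies 3 = 6
r implies r = 3 implies 3 = 6
(r implies q) implies (r implies r) = 6 implies 6 = 6
r implies p = 3 implies 1 = 4
p iff (r implies p) = 1 iff 4 = 3
((r implies q) implies (r implies r)) iff (p iff (r implies p)) = 6 iff 3 = 3
not (((r implies q) implies (r implies r)) iff (p iff (r implies p))) = not 3 = 3
p implies q = 1 implies 3 = 6
not p = not 1 = 5
(p implies q) iff not p = 6 iff 5 = 5
p iff p = 1 iff 1 = 6
not (p iff p) = not 6 = 0
((p implies q) iff not p) or not (p iff p) = 5 or 0 = 5
not (((r implies q) implies (r implies r)) iff (p iff (r implies p))) or (((p implies q) iff not p) or not (p iff p)) = 3 or 5 = 5

5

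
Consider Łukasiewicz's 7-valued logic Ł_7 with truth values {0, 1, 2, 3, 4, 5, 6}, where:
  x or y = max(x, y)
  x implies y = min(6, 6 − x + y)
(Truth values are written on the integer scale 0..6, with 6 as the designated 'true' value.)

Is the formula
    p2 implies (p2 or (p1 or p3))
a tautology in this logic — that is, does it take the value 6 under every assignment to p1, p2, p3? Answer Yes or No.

Yes

At p1 = 2, p2 = 5, p3 = 6, for instance:
p1 or p3 = 2 or 6 = 6
p2 or (p1 or p3) = 5 or 6 = 6
p2 implies (p2 or (p1 or p3)) = 5 implies 6 = 6
and checking the remaining 342 assignments likewise gives ≥ 6 in every case.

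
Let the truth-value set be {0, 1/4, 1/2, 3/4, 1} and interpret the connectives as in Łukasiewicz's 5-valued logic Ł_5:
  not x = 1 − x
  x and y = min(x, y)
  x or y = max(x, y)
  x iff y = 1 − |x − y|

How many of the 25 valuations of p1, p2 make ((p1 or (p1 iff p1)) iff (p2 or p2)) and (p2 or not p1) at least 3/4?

value 1: 5 assignments (counts)
value 3/4: 5 assignments (counts)
value 1/2: 5 assignments
value 1/4: 5 assignments
value 0: 5 assignments
So 10 of the 25 assignments meet the threshold.

10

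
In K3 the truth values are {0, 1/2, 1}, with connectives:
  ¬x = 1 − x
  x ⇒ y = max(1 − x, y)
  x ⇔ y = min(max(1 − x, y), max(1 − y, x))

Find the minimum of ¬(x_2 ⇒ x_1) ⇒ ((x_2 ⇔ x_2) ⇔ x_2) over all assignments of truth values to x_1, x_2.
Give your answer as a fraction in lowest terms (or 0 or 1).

Take x_1 = 0, x_2 = 1/2:
x_2 ⇒ x_1 = 1/2 ⇒ 0 = 1/2
¬(x_2 ⇒ x_1) = ¬1/2 = 1/2
x_2 ⇔ x_2 = 1/2 ⇔ 1/2 = 1/2
(x_2 ⇔ x_2) ⇔ x_2 = 1/2 ⇔ 1/2 = 1/2
¬(x_2 ⇒ x_1) ⇒ ((x_2 ⇔ x_2) ⇔ x_2) = 1/2 ⇒ 1/2 = 1/2
No assignment yields a value below 1/2, so this is the minimum.

1/2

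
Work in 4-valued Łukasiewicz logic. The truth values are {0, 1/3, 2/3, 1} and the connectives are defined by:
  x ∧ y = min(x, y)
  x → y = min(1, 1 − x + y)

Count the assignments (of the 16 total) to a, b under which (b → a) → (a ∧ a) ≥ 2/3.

12

a = 0, b = 0 ↦ 0  <
a = 0, b = 1/3 ↦ 1/3  <
a = 0, b = 2/3 ↦ 2/3  ≥
a = 0, b = 1 ↦ 1  ≥
a = 1/3, b = 0 ↦ 1/3  <
a = 1/3, b = 1/3 ↦ 1/3  <
a = 1/3, b = 2/3 ↦ 2/3  ≥
a = 1/3, b = 1 ↦ 1  ≥
a = 2/3, b = 0 ↦ 2/3  ≥
a = 2/3, b = 1/3 ↦ 2/3  ≥
a = 2/3, b = 2/3 ↦ 2/3  ≥
a = 2/3, b = 1 ↦ 1  ≥
a = 1, b = 0 ↦ 1  ≥
a = 1, b = 1/3 ↦ 1  ≥
a = 1, b = 2/3 ↦ 1  ≥
a = 1, b = 1 ↦ 1  ≥
So 12 of the 16 assignments meet the threshold.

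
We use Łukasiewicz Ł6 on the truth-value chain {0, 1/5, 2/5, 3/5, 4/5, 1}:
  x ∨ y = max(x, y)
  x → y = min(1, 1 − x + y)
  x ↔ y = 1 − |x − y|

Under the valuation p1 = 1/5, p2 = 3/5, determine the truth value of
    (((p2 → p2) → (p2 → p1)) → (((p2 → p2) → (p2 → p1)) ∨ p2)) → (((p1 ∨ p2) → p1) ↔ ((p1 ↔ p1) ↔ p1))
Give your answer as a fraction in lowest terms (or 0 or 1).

3/5

p2 → p2 = 3/5 → 3/5 = 1
p2 → p1 = 3/5 → 1/5 = 3/5
(p2 → p2) → (p2 → p1) = 1 → 3/5 = 3/5
p2 → p2 = 3/5 → 3/5 = 1
p2 → p1 = 3/5 → 1/5 = 3/5
(p2 → p2) → (p2 → p1) = 1 → 3/5 = 3/5
((p2 → p2) → (p2 → p1)) ∨ p2 = 3/5 ∨ 3/5 = 3/5
((p2 → p2) → (p2 → p1)) → (((p2 → p2) → (p2 → p1)) ∨ p2) = 3/5 → 3/5 = 1
p1 ∨ p2 = 1/5 ∨ 3/5 = 3/5
(p1 ∨ p2) → p1 = 3/5 → 1/5 = 3/5
p1 ↔ p1 = 1/5 ↔ 1/5 = 1
(p1 ↔ p1) ↔ p1 = 1 ↔ 1/5 = 1/5
((p1 ∨ p2) → p1) ↔ ((p1 ↔ p1) ↔ p1) = 3/5 ↔ 1/5 = 3/5
(((p2 → p2) → (p2 → p1)) → (((p2 → p2) → (p2 → p1)) ∨ p2)) → (((p1 ∨ p2) → p1) ↔ ((p1 ↔ p1) ↔ p1)) = 1 → 3/5 = 3/5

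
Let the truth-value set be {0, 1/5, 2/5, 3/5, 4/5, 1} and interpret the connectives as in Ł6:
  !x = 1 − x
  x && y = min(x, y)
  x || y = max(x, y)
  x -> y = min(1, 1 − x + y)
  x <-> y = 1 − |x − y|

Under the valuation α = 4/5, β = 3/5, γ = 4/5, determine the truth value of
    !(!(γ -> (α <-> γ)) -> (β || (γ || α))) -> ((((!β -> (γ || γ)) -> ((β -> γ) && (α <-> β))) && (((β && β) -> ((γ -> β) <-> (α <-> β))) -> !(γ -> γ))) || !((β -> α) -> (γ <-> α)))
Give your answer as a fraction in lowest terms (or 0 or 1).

α <-> γ = 4/5 <-> 4/5 = 1
γ -> (α <-> γ) = 4/5 -> 1 = 1
!(γ -> (α <-> γ)) = !1 = 0
γ || α = 4/5 || 4/5 = 4/5
β || (γ || α) = 3/5 || 4/5 = 4/5
!(γ -> (α <-> γ)) -> (β || (γ || α)) = 0 -> 4/5 = 1
!(!(γ -> (α <-> γ)) -> (β || (γ || α))) = !1 = 0
!β = !3/5 = 2/5
γ || γ = 4/5 || 4/5 = 4/5
!β -> (γ || γ) = 2/5 -> 4/5 = 1
β -> γ = 3/5 -> 4/5 = 1
α <-> β = 4/5 <-> 3/5 = 4/5
(β -> γ) && (α <-> β) = 1 && 4/5 = 4/5
(!β -> (γ || γ)) -> ((β -> γ) && (α <-> β)) = 1 -> 4/5 = 4/5
β && β = 3/5 && 3/5 = 3/5
γ -> β = 4/5 -> 3/5 = 4/5
α <-> β = 4/5 <-> 3/5 = 4/5
(γ -> β) <-> (α <-> β) = 4/5 <-> 4/5 = 1
(β && β) -> ((γ -> β) <-> (α <-> β)) = 3/5 -> 1 = 1
γ -> γ = 4/5 -> 4/5 = 1
!(γ -> γ) = !1 = 0
((β && β) -> ((γ -> β) <-> (α <-> β))) -> !(γ -> γ) = 1 -> 0 = 0
((!β -> (γ || γ)) -> ((β -> γ) && (α <-> β))) && (((β && β) -> ((γ -> β) <-> (α <-> β))) -> !(γ -> γ)) = 4/5 && 0 = 0
β -> α = 3/5 -> 4/5 = 1
γ <-> α = 4/5 <-> 4/5 = 1
(β -> α) -> (γ <-> α) = 1 -> 1 = 1
!((β -> α) -> (γ <-> α)) = !1 = 0
(((!β -> (γ || γ)) -> ((β -> γ) && (α <-> β))) && (((β && β) -> ((γ -> β) <-> (α <-> β))) -> !(γ -> γ))) || !((β -> α) -> (γ <-> α)) = 0 || 0 = 0
!(!(γ -> (α <-> γ)) -> (β || (γ || α))) -> ((((!β -> (γ || γ)) -> ((β -> γ) && (α <-> β))) && (((β && β) -> ((γ -> β) <-> (α <-> β))) -> !(γ -> γ))) || !((β -> α) -> (γ <-> α))) = 0 -> 0 = 1

1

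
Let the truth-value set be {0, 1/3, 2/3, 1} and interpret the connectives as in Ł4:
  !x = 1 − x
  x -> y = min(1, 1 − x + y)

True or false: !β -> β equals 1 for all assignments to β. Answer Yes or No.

No

Counterexample: take β = 0.
!β = !0 = 1
!β -> β = 1 -> 0 = 0
This gives 0 ≠ 1.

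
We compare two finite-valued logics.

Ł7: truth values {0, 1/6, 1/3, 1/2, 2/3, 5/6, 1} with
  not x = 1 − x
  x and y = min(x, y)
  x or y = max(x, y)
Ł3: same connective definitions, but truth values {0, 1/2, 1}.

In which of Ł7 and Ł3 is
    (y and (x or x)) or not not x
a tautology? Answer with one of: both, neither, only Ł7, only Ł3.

neither

In Ł7: at x = 0, y = 0 the value is 0 — not a tautology.
In Ł3: at x = 0, y = 0 the value is 0 — not a tautology.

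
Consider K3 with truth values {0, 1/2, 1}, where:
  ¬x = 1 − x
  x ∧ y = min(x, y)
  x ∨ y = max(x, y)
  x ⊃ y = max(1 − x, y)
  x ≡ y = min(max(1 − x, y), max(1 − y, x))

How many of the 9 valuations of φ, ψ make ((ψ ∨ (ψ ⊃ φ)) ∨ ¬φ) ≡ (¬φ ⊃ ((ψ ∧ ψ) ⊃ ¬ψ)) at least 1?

φ = 0, ψ = 0 ↦ 1  ≥
φ = 0, ψ = 1/2 ↦ 1/2  <
φ = 0, ψ = 1 ↦ 0  <
φ = 1/2, ψ = 0 ↦ 1  ≥
φ = 1/2, ψ = 1/2 ↦ 1/2  <
φ = 1/2, ψ = 1 ↦ 1/2  <
φ = 1, ψ = 0 ↦ 1  ≥
φ = 1, ψ = 1/2 ↦ 1  ≥
φ = 1, ψ = 1 ↦ 1  ≥
So 5 of the 9 assignments meet the threshold.

5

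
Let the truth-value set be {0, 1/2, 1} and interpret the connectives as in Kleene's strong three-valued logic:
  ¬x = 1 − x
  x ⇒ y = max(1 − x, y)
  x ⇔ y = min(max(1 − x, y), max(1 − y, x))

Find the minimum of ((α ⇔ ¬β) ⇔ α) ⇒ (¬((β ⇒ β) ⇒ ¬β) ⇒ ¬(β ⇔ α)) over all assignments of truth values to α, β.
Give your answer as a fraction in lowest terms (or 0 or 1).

Take α = 0, β = 1/2:
¬β = ¬1/2 = 1/2
α ⇔ ¬β = 0 ⇔ 1/2 = 1/2
(α ⇔ ¬β) ⇔ α = 1/2 ⇔ 0 = 1/2
β ⇒ β = 1/2 ⇒ 1/2 = 1/2
¬β = ¬1/2 = 1/2
(β ⇒ β) ⇒ ¬β = 1/2 ⇒ 1/2 = 1/2
¬((β ⇒ β) ⇒ ¬β) = ¬1/2 = 1/2
β ⇔ α = 1/2 ⇔ 0 = 1/2
¬(β ⇔ α) = ¬1/2 = 1/2
¬((β ⇒ β) ⇒ ¬β) ⇒ ¬(β ⇔ α) = 1/2 ⇒ 1/2 = 1/2
((α ⇔ ¬β) ⇔ α) ⇒ (¬((β ⇒ β) ⇒ ¬β) ⇒ ¬(β ⇔ α)) = 1/2 ⇒ 1/2 = 1/2
No assignment yields a value below 1/2, so this is the minimum.

1/2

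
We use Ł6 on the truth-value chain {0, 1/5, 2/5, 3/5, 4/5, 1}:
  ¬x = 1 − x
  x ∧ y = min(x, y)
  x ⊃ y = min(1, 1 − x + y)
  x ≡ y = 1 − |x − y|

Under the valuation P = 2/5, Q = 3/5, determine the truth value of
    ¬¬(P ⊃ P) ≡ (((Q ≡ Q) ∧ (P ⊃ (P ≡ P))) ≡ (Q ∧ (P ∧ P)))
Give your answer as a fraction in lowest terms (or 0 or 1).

P ⊃ P = 2/5 ⊃ 2/5 = 1
¬(P ⊃ P) = ¬1 = 0
¬¬(P ⊃ P) = ¬0 = 1
Q ≡ Q = 3/5 ≡ 3/5 = 1
P ≡ P = 2/5 ≡ 2/5 = 1
P ⊃ (P ≡ P) = 2/5 ⊃ 1 = 1
(Q ≡ Q) ∧ (P ⊃ (P ≡ P)) = 1 ∧ 1 = 1
P ∧ P = 2/5 ∧ 2/5 = 2/5
Q ∧ (P ∧ P) = 3/5 ∧ 2/5 = 2/5
((Q ≡ Q) ∧ (P ⊃ (P ≡ P))) ≡ (Q ∧ (P ∧ P)) = 1 ≡ 2/5 = 2/5
¬¬(P ⊃ P) ≡ (((Q ≡ Q) ∧ (P ⊃ (P ≡ P))) ≡ (Q ∧ (P ∧ P))) = 1 ≡ 2/5 = 2/5

2/5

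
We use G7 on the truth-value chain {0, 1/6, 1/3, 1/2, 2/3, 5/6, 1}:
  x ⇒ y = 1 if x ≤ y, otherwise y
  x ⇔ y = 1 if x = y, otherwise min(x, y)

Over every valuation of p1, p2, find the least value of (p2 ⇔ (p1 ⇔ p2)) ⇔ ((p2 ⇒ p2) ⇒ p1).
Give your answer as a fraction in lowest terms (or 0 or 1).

1/6

Take p1 = 1/6, p2 = 0:
p1 ⇔ p2 = 1/6 ⇔ 0 = 0
p2 ⇔ (p1 ⇔ p2) = 0 ⇔ 0 = 1
p2 ⇒ p2 = 0 ⇒ 0 = 1
(p2 ⇒ p2) ⇒ p1 = 1 ⇒ 1/6 = 1/6
(p2 ⇔ (p1 ⇔ p2)) ⇔ ((p2 ⇒ p2) ⇒ p1) = 1 ⇔ 1/6 = 1/6
No assignment yields a value below 1/6, so this is the minimum.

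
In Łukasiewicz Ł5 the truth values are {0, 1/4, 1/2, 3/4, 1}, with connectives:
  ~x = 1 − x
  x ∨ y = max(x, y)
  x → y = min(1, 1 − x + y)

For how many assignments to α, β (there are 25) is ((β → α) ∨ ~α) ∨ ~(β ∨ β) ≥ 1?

value 1: 19 assignments (counts)
value 3/4: 5 assignments
value 1/2: 1 assignment
So 19 of the 25 assignments meet the threshold.

19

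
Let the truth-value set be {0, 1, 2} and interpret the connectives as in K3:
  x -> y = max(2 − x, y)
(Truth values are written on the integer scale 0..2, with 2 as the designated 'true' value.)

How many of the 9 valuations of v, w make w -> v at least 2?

5

v = 0, w = 0 ↦ 2  ≥
v = 0, w = 1 ↦ 1  <
v = 0, w = 2 ↦ 0  <
v = 1, w = 0 ↦ 2  ≥
v = 1, w = 1 ↦ 1  <
v = 1, w = 2 ↦ 1  <
v = 2, w = 0 ↦ 2  ≥
v = 2, w = 1 ↦ 2  ≥
v = 2, w = 2 ↦ 2  ≥
So 5 of the 9 assignments meet the threshold.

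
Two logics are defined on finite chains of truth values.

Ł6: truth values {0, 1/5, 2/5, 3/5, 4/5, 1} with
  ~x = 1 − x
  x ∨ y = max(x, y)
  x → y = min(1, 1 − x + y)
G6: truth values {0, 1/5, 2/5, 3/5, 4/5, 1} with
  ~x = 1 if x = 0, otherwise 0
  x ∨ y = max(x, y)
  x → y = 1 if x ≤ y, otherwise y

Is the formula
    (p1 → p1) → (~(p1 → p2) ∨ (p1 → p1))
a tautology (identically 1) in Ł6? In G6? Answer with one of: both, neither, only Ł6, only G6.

In Ł6: every assignment gives 1 — tautology.
In G6: every assignment gives 1 — tautology.

both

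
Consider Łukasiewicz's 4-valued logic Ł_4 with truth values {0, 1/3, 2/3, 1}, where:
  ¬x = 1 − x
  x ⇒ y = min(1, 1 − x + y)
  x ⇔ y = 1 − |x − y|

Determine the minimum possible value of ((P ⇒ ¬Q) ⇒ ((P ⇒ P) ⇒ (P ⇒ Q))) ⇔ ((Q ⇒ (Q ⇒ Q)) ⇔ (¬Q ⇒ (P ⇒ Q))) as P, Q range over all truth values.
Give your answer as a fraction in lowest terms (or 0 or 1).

Take P = 2/3, Q = 1/3:
¬Q = ¬1/3 = 2/3
P ⇒ ¬Q = 2/3 ⇒ 2/3 = 1
P ⇒ P = 2/3 ⇒ 2/3 = 1
P ⇒ Q = 2/3 ⇒ 1/3 = 2/3
(P ⇒ P) ⇒ (P ⇒ Q) = 1 ⇒ 2/3 = 2/3
(P ⇒ ¬Q) ⇒ ((P ⇒ P) ⇒ (P ⇒ Q)) = 1 ⇒ 2/3 = 2/3
Q ⇒ Q = 1/3 ⇒ 1/3 = 1
Q ⇒ (Q ⇒ Q) = 1/3 ⇒ 1 = 1
¬Q = ¬1/3 = 2/3
P ⇒ Q = 2/3 ⇒ 1/3 = 2/3
¬Q ⇒ (P ⇒ Q) = 2/3 ⇒ 2/3 = 1
(Q ⇒ (Q ⇒ Q)) ⇔ (¬Q ⇒ (P ⇒ Q)) = 1 ⇔ 1 = 1
((P ⇒ ¬Q) ⇒ ((P ⇒ P) ⇒ (P ⇒ Q))) ⇔ ((Q ⇒ (Q ⇒ Q)) ⇔ (¬Q ⇒ (P ⇒ Q))) = 2/3 ⇔ 1 = 2/3
No assignment yields a value below 2/3, so this is the minimum.

2/3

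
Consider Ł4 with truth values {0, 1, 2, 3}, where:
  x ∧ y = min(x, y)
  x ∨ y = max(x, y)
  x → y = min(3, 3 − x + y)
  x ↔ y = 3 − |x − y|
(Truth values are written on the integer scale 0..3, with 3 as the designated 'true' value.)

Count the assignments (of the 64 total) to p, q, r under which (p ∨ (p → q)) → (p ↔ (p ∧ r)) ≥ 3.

value 3: 43 assignments (counts)
value 2: 11 assignments
value 1: 6 assignments
value 0: 4 assignments
So 43 of the 64 assignments meet the threshold.

43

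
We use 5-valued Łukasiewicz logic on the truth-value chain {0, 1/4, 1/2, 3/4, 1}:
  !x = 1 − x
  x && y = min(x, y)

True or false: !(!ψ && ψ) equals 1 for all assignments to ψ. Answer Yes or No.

Counterexample: take ψ = 1/4.
!ψ = !1/4 = 3/4
!ψ && ψ = 3/4 && 1/4 = 1/4
!(!ψ && ψ) = !1/4 = 3/4
This gives 3/4 ≠ 1.

No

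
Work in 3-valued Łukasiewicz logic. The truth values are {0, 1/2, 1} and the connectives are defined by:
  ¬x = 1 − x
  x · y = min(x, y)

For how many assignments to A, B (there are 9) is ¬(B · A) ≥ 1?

5

A = 0, B = 0 ↦ 1  ≥
A = 0, B = 1/2 ↦ 1  ≥
A = 0, B = 1 ↦ 1  ≥
A = 1/2, B = 0 ↦ 1  ≥
A = 1/2, B = 1/2 ↦ 1/2  <
A = 1/2, B = 1 ↦ 1/2  <
A = 1, B = 0 ↦ 1  ≥
A = 1, B = 1/2 ↦ 1/2  <
A = 1, B = 1 ↦ 0  <
So 5 of the 9 assignments meet the threshold.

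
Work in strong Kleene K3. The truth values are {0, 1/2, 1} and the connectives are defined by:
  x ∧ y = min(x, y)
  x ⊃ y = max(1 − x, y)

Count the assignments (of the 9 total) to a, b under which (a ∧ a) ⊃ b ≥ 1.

a = 0, b = 0 ↦ 1  ≥
a = 0, b = 1/2 ↦ 1  ≥
a = 0, b = 1 ↦ 1  ≥
a = 1/2, b = 0 ↦ 1/2  <
a = 1/2, b = 1/2 ↦ 1/2  <
a = 1/2, b = 1 ↦ 1  ≥
a = 1, b = 0 ↦ 0  <
a = 1, b = 1/2 ↦ 1/2  <
a = 1, b = 1 ↦ 1  ≥
So 5 of the 9 assignments meet the threshold.

5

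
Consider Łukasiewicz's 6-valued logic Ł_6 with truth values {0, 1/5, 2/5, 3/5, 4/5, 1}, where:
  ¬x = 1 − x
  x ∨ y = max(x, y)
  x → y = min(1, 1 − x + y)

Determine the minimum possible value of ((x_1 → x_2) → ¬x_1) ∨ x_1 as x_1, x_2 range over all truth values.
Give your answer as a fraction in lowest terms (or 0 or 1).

Take x_1 = 2/5, x_2 = 2/5:
x_1 → x_2 = 2/5 → 2/5 = 1
¬x_1 = ¬2/5 = 3/5
(x_1 → x_2) → ¬x_1 = 1 → 3/5 = 3/5
((x_1 → x_2) → ¬x_1) ∨ x_1 = 3/5 ∨ 2/5 = 3/5
No assignment yields a value below 3/5, so this is the minimum.

3/5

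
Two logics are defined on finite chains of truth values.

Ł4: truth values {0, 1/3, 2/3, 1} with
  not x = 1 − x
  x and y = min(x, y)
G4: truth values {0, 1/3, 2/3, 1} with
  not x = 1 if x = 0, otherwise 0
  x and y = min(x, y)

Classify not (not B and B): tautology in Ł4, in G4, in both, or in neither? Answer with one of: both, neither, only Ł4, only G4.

In Ł4: at B = 1/3 the value is 2/3 — not a tautology.
In G4: every assignment gives 1 — tautology.

only G4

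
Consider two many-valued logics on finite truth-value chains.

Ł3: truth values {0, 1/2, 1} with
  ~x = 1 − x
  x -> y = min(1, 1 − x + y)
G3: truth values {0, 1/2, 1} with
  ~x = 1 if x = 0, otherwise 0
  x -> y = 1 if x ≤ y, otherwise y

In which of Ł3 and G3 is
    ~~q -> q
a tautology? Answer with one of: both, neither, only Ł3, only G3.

only Ł3

In Ł3: every assignment gives 1 — tautology.
In G3: at q = 1/2 the value is 1/2 — not a tautology.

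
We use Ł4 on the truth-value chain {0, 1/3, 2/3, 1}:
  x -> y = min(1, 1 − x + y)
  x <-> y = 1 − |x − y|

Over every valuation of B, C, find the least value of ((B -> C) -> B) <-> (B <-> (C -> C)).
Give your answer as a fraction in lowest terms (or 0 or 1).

Take B = 1/3, C = 0:
B -> C = 1/3 -> 0 = 2/3
(B -> C) -> B = 2/3 -> 1/3 = 2/3
C -> C = 0 -> 0 = 1
B <-> (C -> C) = 1/3 <-> 1 = 1/3
((B -> C) -> B) <-> (B <-> (C -> C)) = 2/3 <-> 1/3 = 2/3
No assignment yields a value below 2/3, so this is the minimum.

2/3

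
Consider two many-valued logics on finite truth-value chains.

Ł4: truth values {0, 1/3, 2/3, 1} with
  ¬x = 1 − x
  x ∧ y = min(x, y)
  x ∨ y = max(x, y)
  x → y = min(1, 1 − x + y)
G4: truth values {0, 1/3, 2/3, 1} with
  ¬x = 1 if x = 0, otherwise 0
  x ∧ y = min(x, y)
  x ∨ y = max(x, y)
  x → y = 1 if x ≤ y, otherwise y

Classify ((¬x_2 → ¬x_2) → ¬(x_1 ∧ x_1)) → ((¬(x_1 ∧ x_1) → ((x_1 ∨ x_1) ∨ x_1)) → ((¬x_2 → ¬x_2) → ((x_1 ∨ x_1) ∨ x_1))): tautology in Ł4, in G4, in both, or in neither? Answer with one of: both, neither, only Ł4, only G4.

both

In Ł4: every assignment gives 1 — tautology.
In G4: every assignment gives 1 — tautology.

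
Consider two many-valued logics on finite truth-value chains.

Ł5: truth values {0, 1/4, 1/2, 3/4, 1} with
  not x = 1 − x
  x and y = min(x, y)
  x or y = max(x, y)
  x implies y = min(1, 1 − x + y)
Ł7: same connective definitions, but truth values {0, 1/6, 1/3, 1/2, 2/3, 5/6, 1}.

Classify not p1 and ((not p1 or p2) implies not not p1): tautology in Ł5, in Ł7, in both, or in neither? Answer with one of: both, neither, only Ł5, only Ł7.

In Ł5: at p1 = 0, p2 = 0 the value is 0 — not a tautology.
In Ł7: at p1 = 0, p2 = 0 the value is 0 — not a tautology.

neither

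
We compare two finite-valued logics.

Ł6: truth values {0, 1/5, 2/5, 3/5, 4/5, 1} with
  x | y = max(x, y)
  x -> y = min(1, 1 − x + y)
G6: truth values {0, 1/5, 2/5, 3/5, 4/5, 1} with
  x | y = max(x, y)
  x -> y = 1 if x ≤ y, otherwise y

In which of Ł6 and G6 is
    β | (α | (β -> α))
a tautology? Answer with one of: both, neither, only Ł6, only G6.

neither

In Ł6: at α = 0, β = 1/5 the value is 4/5 — not a tautology.
In G6: at α = 0, β = 1/5 the value is 1/5 — not a tautology.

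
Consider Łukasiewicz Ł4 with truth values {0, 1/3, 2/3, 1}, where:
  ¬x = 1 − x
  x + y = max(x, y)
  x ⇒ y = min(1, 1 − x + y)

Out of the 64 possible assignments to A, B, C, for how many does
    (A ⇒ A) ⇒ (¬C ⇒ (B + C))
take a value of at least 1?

value 1: 44 assignments (counts)
value 2/3: 12 assignments
value 1/3: 4 assignments
value 0: 4 assignments
So 44 of the 64 assignments meet the threshold.

44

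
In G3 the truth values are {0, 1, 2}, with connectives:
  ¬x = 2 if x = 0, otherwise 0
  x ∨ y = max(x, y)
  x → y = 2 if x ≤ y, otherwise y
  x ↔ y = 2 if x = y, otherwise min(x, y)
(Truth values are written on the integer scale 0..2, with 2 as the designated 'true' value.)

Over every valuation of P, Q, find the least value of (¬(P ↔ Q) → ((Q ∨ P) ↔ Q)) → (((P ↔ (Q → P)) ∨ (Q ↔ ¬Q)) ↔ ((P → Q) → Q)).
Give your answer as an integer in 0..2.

1

Take P = 0, Q = 1:
P ↔ Q = 0 ↔ 1 = 0
¬(P ↔ Q) = ¬0 = 2
Q ∨ P = 1 ∨ 0 = 1
(Q ∨ P) ↔ Q = 1 ↔ 1 = 2
¬(P ↔ Q) → ((Q ∨ P) ↔ Q) = 2 → 2 = 2
Q → P = 1 → 0 = 0
P ↔ (Q → P) = 0 ↔ 0 = 2
¬Q = ¬1 = 0
Q ↔ ¬Q = 1 ↔ 0 = 0
(P ↔ (Q → P)) ∨ (Q ↔ ¬Q) = 2 ∨ 0 = 2
P → Q = 0 → 1 = 2
(P → Q) → Q = 2 → 1 = 1
((P ↔ (Q → P)) ∨ (Q ↔ ¬Q)) ↔ ((P → Q) → Q) = 2 ↔ 1 = 1
(¬(P ↔ Q) → ((Q ∨ P) ↔ Q)) → (((P ↔ (Q → P)) ∨ (Q ↔ ¬Q)) ↔ ((P → Q) → Q)) = 2 → 1 = 1
No assignment yields a value below 1, so this is the minimum.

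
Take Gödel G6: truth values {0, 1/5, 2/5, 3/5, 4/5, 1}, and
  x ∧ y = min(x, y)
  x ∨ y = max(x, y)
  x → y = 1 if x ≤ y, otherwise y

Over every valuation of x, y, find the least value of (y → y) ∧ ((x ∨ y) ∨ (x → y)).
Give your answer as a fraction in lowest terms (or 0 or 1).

Take x = 1/5, y = 0:
y → y = 0 → 0 = 1
x ∨ y = 1/5 ∨ 0 = 1/5
x → y = 1/5 → 0 = 0
(x ∨ y) ∨ (x → y) = 1/5 ∨ 0 = 1/5
(y → y) ∧ ((x ∨ y) ∨ (x → y)) = 1 ∧ 1/5 = 1/5
No assignment yields a value below 1/5, so this is the minimum.

1/5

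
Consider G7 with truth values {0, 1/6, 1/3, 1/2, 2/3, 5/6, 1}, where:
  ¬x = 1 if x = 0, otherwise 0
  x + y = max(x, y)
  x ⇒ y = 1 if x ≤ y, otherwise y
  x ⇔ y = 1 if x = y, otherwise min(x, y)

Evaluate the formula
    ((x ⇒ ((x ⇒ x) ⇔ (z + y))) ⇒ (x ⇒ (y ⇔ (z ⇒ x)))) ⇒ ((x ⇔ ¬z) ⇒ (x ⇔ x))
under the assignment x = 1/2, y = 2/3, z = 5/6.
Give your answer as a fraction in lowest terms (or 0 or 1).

1

x ⇒ x = 1/2 ⇒ 1/2 = 1
z + y = 5/6 + 2/3 = 5/6
(x ⇒ x) ⇔ (z + y) = 1 ⇔ 5/6 = 5/6
x ⇒ ((x ⇒ x) ⇔ (z + y)) = 1/2 ⇒ 5/6 = 1
z ⇒ x = 5/6 ⇒ 1/2 = 1/2
y ⇔ (z ⇒ x) = 2/3 ⇔ 1/2 = 1/2
x ⇒ (y ⇔ (z ⇒ x)) = 1/2 ⇒ 1/2 = 1
(x ⇒ ((x ⇒ x) ⇔ (z + y))) ⇒ (x ⇒ (y ⇔ (z ⇒ x))) = 1 ⇒ 1 = 1
¬z = ¬5/6 = 0
x ⇔ ¬z = 1/2 ⇔ 0 = 0
x ⇔ x = 1/2 ⇔ 1/2 = 1
(x ⇔ ¬z) ⇒ (x ⇔ x) = 0 ⇒ 1 = 1
((x ⇒ ((x ⇒ x) ⇔ (z + y))) ⇒ (x ⇒ (y ⇔ (z ⇒ x)))) ⇒ ((x ⇔ ¬z) ⇒ (x ⇔ x)) = 1 ⇒ 1 = 1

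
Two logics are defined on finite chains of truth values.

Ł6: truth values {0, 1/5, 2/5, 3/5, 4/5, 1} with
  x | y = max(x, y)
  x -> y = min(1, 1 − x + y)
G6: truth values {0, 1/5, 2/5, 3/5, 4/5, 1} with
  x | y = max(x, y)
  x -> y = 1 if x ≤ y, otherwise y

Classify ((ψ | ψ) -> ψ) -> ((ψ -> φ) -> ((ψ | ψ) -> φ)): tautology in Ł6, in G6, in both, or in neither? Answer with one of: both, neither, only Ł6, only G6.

both

In Ł6: every assignment gives 1 — tautology.
In G6: every assignment gives 1 — tautology.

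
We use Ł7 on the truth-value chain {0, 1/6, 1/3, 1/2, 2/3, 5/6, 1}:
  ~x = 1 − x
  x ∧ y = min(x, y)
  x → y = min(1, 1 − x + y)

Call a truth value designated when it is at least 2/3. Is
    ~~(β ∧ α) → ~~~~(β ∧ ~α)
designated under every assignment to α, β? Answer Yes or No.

Counterexample: take α = 5/6, β = 2/3.
β ∧ α = 2/3 ∧ 5/6 = 2/3
~(β ∧ α) = ~2/3 = 1/3
~~(β ∧ α) = ~1/3 = 2/3
~α = ~5/6 = 1/6
β ∧ ~α = 2/3 ∧ 1/6 = 1/6
~(β ∧ ~α) = ~1/6 = 5/6
~~(β ∧ ~α) = ~5/6 = 1/6
~~~(β ∧ ~α) = ~1/6 = 5/6
~~~~(β ∧ ~α) = ~5/6 = 1/6
~~(β ∧ α) → ~~~~(β ∧ ~α) = 2/3 → 1/6 = 1/2
This gives 1/2, which is below 2/3.

No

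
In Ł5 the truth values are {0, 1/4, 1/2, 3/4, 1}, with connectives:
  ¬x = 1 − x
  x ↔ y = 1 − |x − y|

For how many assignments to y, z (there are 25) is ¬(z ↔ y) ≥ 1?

2

value 1: 2 assignments (counts)
value 3/4: 4 assignments
value 1/2: 6 assignments
value 1/4: 8 assignments
value 0: 5 assignments
So 2 of the 25 assignments meet the threshold.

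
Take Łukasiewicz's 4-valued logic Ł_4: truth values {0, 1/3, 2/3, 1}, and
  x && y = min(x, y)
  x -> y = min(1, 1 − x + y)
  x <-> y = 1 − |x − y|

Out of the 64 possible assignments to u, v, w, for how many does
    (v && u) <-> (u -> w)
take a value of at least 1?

7

value 1: 7 assignments (counts)
value 2/3: 17 assignments
value 1/3: 17 assignments
value 0: 23 assignments
So 7 of the 64 assignments meet the threshold.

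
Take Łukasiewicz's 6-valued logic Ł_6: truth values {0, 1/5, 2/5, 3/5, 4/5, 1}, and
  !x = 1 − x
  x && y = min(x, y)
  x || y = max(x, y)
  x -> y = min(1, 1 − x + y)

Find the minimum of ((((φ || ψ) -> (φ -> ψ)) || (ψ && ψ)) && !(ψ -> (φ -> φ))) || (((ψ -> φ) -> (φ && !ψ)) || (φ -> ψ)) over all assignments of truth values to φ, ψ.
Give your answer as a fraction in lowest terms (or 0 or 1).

Take φ = 2/5, ψ = 0:
φ || ψ = 2/5 || 0 = 2/5
φ -> ψ = 2/5 -> 0 = 3/5
(φ || ψ) -> (φ -> ψ) = 2/5 -> 3/5 = 1
ψ && ψ = 0 && 0 = 0
((φ || ψ) -> (φ -> ψ)) || (ψ && ψ) = 1 || 0 = 1
φ -> φ = 2/5 -> 2/5 = 1
ψ -> (φ -> φ) = 0 -> 1 = 1
!(ψ -> (φ -> φ)) = !1 = 0
(((φ || ψ) -> (φ -> ψ)) || (ψ && ψ)) && !(ψ -> (φ -> φ)) = 1 && 0 = 0
ψ -> φ = 0 -> 2/5 = 1
!ψ = !0 = 1
φ && !ψ = 2/5 && 1 = 2/5
(ψ -> φ) -> (φ && !ψ) = 1 -> 2/5 = 2/5
φ -> ψ = 2/5 -> 0 = 3/5
((ψ -> φ) -> (φ && !ψ)) || (φ -> ψ) = 2/5 || 3/5 = 3/5
((((φ || ψ) -> (φ -> ψ)) || (ψ && ψ)) && !(ψ -> (φ -> φ))) || (((ψ -> φ) -> (φ && !ψ)) || (φ -> ψ)) = 0 || 3/5 = 3/5
No assignment yields a value below 3/5, so this is the minimum.

3/5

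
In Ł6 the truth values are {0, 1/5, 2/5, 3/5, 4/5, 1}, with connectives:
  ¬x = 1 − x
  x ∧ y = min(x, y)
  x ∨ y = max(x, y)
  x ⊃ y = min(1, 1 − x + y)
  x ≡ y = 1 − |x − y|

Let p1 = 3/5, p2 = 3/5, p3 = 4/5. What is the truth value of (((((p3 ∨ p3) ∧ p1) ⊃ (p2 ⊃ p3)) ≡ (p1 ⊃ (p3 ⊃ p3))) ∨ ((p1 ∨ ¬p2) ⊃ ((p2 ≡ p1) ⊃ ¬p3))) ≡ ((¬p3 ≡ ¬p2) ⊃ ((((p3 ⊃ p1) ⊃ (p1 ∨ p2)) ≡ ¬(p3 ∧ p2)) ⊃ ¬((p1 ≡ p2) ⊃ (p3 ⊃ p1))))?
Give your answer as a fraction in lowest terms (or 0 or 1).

4/5

p3 ∨ p3 = 4/5 ∨ 4/5 = 4/5
(p3 ∨ p3) ∧ p1 = 4/5 ∧ 3/5 = 3/5
p2 ⊃ p3 = 3/5 ⊃ 4/5 = 1
((p3 ∨ p3) ∧ p1) ⊃ (p2 ⊃ p3) = 3/5 ⊃ 1 = 1
p3 ⊃ p3 = 4/5 ⊃ 4/5 = 1
p1 ⊃ (p3 ⊃ p3) = 3/5 ⊃ 1 = 1
(((p3 ∨ p3) ∧ p1) ⊃ (p2 ⊃ p3)) ≡ (p1 ⊃ (p3 ⊃ p3)) = 1 ≡ 1 = 1
¬p2 = ¬3/5 = 2/5
p1 ∨ ¬p2 = 3/5 ∨ 2/5 = 3/5
p2 ≡ p1 = 3/5 ≡ 3/5 = 1
¬p3 = ¬4/5 = 1/5
(p2 ≡ p1) ⊃ ¬p3 = 1 ⊃ 1/5 = 1/5
(p1 ∨ ¬p2) ⊃ ((p2 ≡ p1) ⊃ ¬p3) = 3/5 ⊃ 1/5 = 3/5
((((p3 ∨ p3) ∧ p1) ⊃ (p2 ⊃ p3)) ≡ (p1 ⊃ (p3 ⊃ p3))) ∨ ((p1 ∨ ¬p2) ⊃ ((p2 ≡ p1) ⊃ ¬p3)) = 1 ∨ 3/5 = 1
¬p3 = ¬4/5 = 1/5
¬p2 = ¬3/5 = 2/5
¬p3 ≡ ¬p2 = 1/5 ≡ 2/5 = 4/5
p3 ⊃ p1 = 4/5 ⊃ 3/5 = 4/5
p1 ∨ p2 = 3/5 ∨ 3/5 = 3/5
(p3 ⊃ p1) ⊃ (p1 ∨ p2) = 4/5 ⊃ 3/5 = 4/5
p3 ∧ p2 = 4/5 ∧ 3/5 = 3/5
¬(p3 ∧ p2) = ¬3/5 = 2/5
((p3 ⊃ p1) ⊃ (p1 ∨ p2)) ≡ ¬(p3 ∧ p2) = 4/5 ≡ 2/5 = 3/5
p1 ≡ p2 = 3/5 ≡ 3/5 = 1
p3 ⊃ p1 = 4/5 ⊃ 3/5 = 4/5
(p1 ≡ p2) ⊃ (p3 ⊃ p1) = 1 ⊃ 4/5 = 4/5
¬((p1 ≡ p2) ⊃ (p3 ⊃ p1)) = ¬4/5 = 1/5
(((p3 ⊃ p1) ⊃ (p1 ∨ p2)) ≡ ¬(p3 ∧ p2)) ⊃ ¬((p1 ≡ p2) ⊃ (p3 ⊃ p1)) = 3/5 ⊃ 1/5 = 3/5
(¬p3 ≡ ¬p2) ⊃ ((((p3 ⊃ p1) ⊃ (p1 ∨ p2)) ≡ ¬(p3 ∧ p2)) ⊃ ¬((p1 ≡ p2) ⊃ (p3 ⊃ p1))) = 4/5 ⊃ 3/5 = 4/5
(((((p3 ∨ p3) ∧ p1) ⊃ (p2 ⊃ p3)) ≡ (p1 ⊃ (p3 ⊃ p3))) ∨ ((p1 ∨ ¬p2) ⊃ ((p2 ≡ p1) ⊃ ¬p3))) ≡ ((¬p3 ≡ ¬p2) ⊃ ((((p3 ⊃ p1) ⊃ (p1 ∨ p2)) ≡ ¬(p3 ∧ p2)) ⊃ ¬((p1 ≡ p2) ⊃ (p3 ⊃ p1)))) = 1 ≡ 4/5 = 4/5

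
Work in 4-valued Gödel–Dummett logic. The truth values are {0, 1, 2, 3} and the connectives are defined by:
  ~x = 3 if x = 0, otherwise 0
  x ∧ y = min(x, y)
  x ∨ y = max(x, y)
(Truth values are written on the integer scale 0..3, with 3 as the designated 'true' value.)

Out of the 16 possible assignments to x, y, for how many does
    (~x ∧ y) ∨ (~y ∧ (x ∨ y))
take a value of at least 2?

4

x = 0, y = 0 ↦ 0  <
x = 0, y = 1 ↦ 1  <
x = 0, y = 2 ↦ 2  ≥
x = 0, y = 3 ↦ 3  ≥
x = 1, y = 0 ↦ 1  <
x = 1, y = 1 ↦ 0  <
x = 1, y = 2 ↦ 0  <
x = 1, y = 3 ↦ 0  <
x = 2, y = 0 ↦ 2  ≥
x = 2, y = 1 ↦ 0  <
x = 2, y = 2 ↦ 0  <
x = 2, y = 3 ↦ 0  <
x = 3, y = 0 ↦ 3  ≥
x = 3, y = 1 ↦ 0  <
x = 3, y = 2 ↦ 0  <
x = 3, y = 3 ↦ 0  <
So 4 of the 16 assignments meet the threshold.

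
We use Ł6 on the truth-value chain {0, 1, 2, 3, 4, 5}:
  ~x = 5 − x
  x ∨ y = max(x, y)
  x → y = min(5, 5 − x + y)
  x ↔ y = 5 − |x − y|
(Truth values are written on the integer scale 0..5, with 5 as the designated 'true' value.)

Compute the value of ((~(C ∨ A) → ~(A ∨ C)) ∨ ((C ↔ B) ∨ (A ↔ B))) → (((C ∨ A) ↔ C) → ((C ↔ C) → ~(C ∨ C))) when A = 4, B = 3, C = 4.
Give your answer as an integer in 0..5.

C ∨ A = 4 ∨ 4 = 4
~(C ∨ A) = ~4 = 1
A ∨ C = 4 ∨ 4 = 4
~(A ∨ C) = ~4 = 1
~(C ∨ A) → ~(A ∨ C) = 1 → 1 = 5
C ↔ B = 4 ↔ 3 = 4
A ↔ B = 4 ↔ 3 = 4
(C ↔ B) ∨ (A ↔ B) = 4 ∨ 4 = 4
(~(C ∨ A) → ~(A ∨ C)) ∨ ((C ↔ B) ∨ (A ↔ B)) = 5 ∨ 4 = 5
C ∨ A = 4 ∨ 4 = 4
(C ∨ A) ↔ C = 4 ↔ 4 = 5
C ↔ C = 4 ↔ 4 = 5
C ∨ C = 4 ∨ 4 = 4
~(C ∨ C) = ~4 = 1
(C ↔ C) → ~(C ∨ C) = 5 → 1 = 1
((C ∨ A) ↔ C) → ((C ↔ C) → ~(C ∨ C)) = 5 → 1 = 1
((~(C ∨ A) → ~(A ∨ C)) ∨ ((C ↔ B) ∨ (A ↔ B))) → (((C ∨ A) ↔ C) → ((C ↔ C) → ~(C ∨ C))) = 5 → 1 = 1

1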